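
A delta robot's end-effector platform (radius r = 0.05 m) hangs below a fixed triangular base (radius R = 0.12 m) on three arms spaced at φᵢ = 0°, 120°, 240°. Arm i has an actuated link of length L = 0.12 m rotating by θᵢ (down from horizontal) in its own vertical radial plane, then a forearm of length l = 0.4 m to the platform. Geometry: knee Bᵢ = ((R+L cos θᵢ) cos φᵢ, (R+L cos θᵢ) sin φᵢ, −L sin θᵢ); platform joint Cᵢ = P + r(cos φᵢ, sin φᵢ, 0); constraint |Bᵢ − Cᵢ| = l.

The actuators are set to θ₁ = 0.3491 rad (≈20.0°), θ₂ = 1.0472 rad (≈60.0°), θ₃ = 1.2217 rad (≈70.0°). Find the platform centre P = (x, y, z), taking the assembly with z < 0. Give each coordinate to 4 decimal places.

O1 = (0.1828·cos0.0°, 0.1828·sin0.0°, -0.0410) = (0.1828, 0.0000, -0.0410)
O2 = (0.1300·cos120.0°, 0.1300·sin120.0°, -0.1039) = (-0.0650, 0.1126, -0.1039)
φ3=240.0°: virtual centre (-0.0555, -0.0962, -0.1128), radius l
|O₂|²−|O₁|² = -0.0074;  |O₃|²−|O₁|² = -0.0100
plane₁₂: -0.4955x+0.2252y+-0.1258z = -0.0074
det = 0.2026;  x = 0.0182+-0.2788z,  y = 0.0072+-0.0550z
into |P−O₁|² = l²: 1.0807z² + 0.1731z + -0.1312 = 0;  Δ = 0.5970;  z = -0.4375 or 0.2774 → z<0 root = -0.4375
x = 0.1401, y = 0.0312

(0.1401, 0.0312, -0.4375)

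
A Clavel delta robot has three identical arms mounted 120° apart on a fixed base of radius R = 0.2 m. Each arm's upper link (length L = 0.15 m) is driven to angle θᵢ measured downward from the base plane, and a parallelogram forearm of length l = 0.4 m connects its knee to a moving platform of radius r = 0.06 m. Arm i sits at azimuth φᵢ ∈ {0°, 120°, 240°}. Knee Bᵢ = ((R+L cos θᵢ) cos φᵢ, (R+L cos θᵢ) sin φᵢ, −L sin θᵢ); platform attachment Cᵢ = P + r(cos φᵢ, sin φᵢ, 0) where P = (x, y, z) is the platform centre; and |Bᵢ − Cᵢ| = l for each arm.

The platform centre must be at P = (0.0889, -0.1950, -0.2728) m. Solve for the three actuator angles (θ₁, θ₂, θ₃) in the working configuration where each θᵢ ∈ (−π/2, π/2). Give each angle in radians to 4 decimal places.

φ1=0.0° → target in arm frame (0.0889, -0.1950)
  A cos θ + B sin θ = C:  0.0511·cos θ + -0.2728·sin θ = 0.0748
  θ1 = atan2(B,A) + arccos(C/0.2775) = -0.0878
φ2=120.0° → target in arm frame (-0.2133, 0.0205)
  A cos θ + B sin θ = C:  0.3533·cos θ + -0.2728·sin θ = -0.2073
  √(A²+B²)=0.4464;  θ2 = -0.6575+2.0537 ≈ 1.3962
φ3=240.0° → target in arm frame (0.1244, 0.1745)
  A=0.0156, B=-0.2728, C=(l²−L²−A²−y'²−z²)/(2L)=0.1080
  √(A²+B²)=0.2732;  θ3 = -1.5138+1.1646 ≈ -0.3492

θ₁ = -0.0878, θ₂ = 1.3962, θ₃ = -0.3492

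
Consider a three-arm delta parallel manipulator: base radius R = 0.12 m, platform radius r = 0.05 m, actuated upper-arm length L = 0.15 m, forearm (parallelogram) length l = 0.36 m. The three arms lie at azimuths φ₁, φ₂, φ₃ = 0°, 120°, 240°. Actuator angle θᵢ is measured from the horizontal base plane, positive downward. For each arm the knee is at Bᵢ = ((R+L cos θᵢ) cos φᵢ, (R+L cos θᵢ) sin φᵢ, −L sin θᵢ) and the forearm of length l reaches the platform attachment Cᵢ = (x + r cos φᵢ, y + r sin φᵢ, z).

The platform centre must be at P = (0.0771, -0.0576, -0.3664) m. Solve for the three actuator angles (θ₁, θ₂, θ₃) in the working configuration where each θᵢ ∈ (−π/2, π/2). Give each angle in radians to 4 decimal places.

arm 1 (φ=0.0°): x'=0.0771, y'=-0.0576
  A=-0.0071, B=-0.3664, C=(l²−L²−A²−y'²−z²)/(2L)=-0.1017
  θ1 = atan2(B,A) + arccos(C/0.3665) = 0.2619
φ2=120.0° → target in arm frame (-0.0884, -0.0380)
  A cos θ + B sin θ = C:  0.1584·cos θ + -0.3664·sin θ = -0.1790
  √(A²+B²)=0.3992;  θ2 = -1.1627+2.0357 ≈ 0.8730
rotate P by −φ3: (0.0113, 0.0956, -0.3664)
  A cos θ + B sin θ = C:  0.0587·cos θ + -0.3664·sin θ = -0.1324
  γ=atan2(-0.3664,0.0587)=-1.4120;  ψ=arccos(-0.3568)=1.9357;  θ3=γ+ψ≈0.5237

θ₁ = 0.2619, θ₂ = 0.8730, θ₃ = 0.5237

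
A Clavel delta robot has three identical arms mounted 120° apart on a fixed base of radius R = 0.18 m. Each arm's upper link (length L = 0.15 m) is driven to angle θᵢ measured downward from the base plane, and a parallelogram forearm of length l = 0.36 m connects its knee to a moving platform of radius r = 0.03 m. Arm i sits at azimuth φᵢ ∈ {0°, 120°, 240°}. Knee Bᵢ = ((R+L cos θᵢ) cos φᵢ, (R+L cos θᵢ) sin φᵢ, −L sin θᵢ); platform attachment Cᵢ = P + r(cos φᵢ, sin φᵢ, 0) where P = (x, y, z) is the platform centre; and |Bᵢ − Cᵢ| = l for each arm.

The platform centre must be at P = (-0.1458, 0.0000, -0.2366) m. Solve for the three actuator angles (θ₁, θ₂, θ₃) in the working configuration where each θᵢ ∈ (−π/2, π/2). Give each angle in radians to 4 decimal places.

φ1=0.0° → target in arm frame (-0.1458, 0.0000)
  e−x'=0.2958;  (l²−L²−(e−x')²−y'²−z²)/2L = -0.1213
  γ=atan2(-0.2366,0.2958)=-0.6747;  ψ=arccos(-0.3201)=1.8967;  θ1=γ+ψ≈1.2220
arm 2 (φ=120.0°): x'=0.0729, y'=0.1263
  e−x'=0.0771;  (l²−L²−(e−x')²−y'²−z²)/2L = 0.0974
  γ=atan2(-0.2366,0.0771)=-1.2558;  ψ=arccos(0.3916)=1.1684;  θ2=γ+ψ≈-0.0873
φ3=240.0° → target in arm frame (0.0729, -0.1263)
  A cos θ + B sin θ = C:  0.0771·cos θ + -0.2366·sin θ = 0.0974
  θ3 = atan2(B,A) + arccos(C/0.2488) = -0.0873

θ₁ = 1.2220, θ₂ = -0.0873, θ₃ = -0.0873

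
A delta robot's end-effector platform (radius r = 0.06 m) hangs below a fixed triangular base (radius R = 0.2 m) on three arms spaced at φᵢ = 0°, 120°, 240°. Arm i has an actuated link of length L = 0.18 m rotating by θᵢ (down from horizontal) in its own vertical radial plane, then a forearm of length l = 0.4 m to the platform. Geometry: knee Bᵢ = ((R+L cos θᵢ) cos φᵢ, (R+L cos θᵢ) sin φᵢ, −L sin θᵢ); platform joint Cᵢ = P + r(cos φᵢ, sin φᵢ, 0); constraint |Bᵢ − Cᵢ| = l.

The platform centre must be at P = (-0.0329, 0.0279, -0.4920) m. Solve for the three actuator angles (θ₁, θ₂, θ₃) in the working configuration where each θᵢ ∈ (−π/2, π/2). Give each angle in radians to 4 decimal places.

φ1=0.0° → target in arm frame (-0.0329, 0.0279)
  e−x'=0.1729;  (l²−L²−(e−x')²−y'²−z²)/2L = -0.4032
  γ=atan2(-0.4920,0.1729)=-1.2329;  ψ=arccos(-0.7731)=2.4545;  θ1=γ+ψ≈1.2216
arm 2 (φ=120.0°): x'=0.0406, y'=0.0145
  A=0.0994, B=-0.4920, C=(l²−L²−A²−y'²−z²)/(2L)=-0.3460
  θ2 = atan2(B,A) + arccos(C/0.5019) = 0.9598
φ3=240.0° → target in arm frame (-0.0077, -0.0424)
  A cos θ + B sin θ = C:  0.1477·cos θ + -0.4920·sin θ = -0.3836
  γ=atan2(-0.4920,0.1477)=-1.2791;  ψ=arccos(-0.7467)=2.4139;  θ3=γ+ψ≈1.1347

θ₁ = 1.2216, θ₂ = 0.9598, θ₃ = 1.1347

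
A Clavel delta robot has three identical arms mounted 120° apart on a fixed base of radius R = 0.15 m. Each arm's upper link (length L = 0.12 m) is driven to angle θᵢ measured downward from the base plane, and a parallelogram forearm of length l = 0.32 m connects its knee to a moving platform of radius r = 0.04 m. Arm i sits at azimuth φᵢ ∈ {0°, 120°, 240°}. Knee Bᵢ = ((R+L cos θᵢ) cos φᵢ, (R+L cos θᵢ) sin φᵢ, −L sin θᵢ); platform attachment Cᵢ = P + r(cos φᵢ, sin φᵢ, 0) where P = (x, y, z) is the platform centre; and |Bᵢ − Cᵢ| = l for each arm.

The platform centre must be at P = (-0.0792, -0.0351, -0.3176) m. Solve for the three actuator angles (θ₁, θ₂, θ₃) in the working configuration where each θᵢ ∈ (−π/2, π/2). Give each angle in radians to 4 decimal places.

θ₁ = 1.1345, θ₂ = 0.6979, θ₃ = 0.3494

φ1=0.0° → target in arm frame (-0.0792, -0.0351)
  A=0.1892, B=-0.3176, C=(l²−L²−A²−y'²−z²)/(2L)=-0.2079
  √(A²+B²)=0.3697;  θ1 = -1.0335+2.1681 ≈ 1.1345
φ2=120.0° → target in arm frame (0.0092, 0.0861)
  e−x'=0.1008;  (l²−L²−(e−x')²−y'²−z²)/2L = -0.1269
  θ2 = atan2(B,A) + arccos(C/0.3332) = 0.6979
φ3=240.0° → target in arm frame (0.0700, -0.0510)
  A=0.0400, B=-0.3176, C=(l²−L²−A²−y'²−z²)/(2L)=-0.0711
  γ=atan2(-0.3176,0.0400)=-1.4455;  ψ=arccos(-0.2223)=1.7949;  θ3=γ+ψ≈0.3494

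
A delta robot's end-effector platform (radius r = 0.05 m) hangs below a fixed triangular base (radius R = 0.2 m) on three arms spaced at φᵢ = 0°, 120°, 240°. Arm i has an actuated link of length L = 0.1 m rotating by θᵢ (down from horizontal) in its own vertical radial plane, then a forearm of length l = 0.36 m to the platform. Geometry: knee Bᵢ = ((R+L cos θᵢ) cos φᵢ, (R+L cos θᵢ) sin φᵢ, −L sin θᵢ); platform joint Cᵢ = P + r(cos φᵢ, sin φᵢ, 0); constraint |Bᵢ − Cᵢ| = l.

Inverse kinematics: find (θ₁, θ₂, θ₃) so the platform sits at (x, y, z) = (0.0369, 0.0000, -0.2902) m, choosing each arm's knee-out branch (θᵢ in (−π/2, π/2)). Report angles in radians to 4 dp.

θ₁ = 0.0005, θ₂ = 0.4366, θ₃ = 0.4366

rotate P by −φ1: (0.0369, 0.0000, -0.2902)
  A=0.1131, B=-0.2902, C=(l²−L²−A²−y'²−z²)/(2L)=0.1130
  θ1 = atan2(B,A) + arccos(C/0.3115) = 0.0005
arm 2 (φ=120.0°): x'=-0.0184, y'=-0.0320
  A=0.1685, B=-0.2902, C=(l²−L²−A²−y'²−z²)/(2L)=0.0299
  γ=atan2(-0.2902,0.1685)=-1.0449;  ψ=arccos(0.0892)=1.4815;  θ2=γ+ψ≈0.4366
φ3=240.0° → target in arm frame (-0.0185, 0.0320)
  e−x'=0.1685;  (l²−L²−(e−x')²−y'²−z²)/2L = 0.0299
  √(A²+B²)=0.3355;  θ3 = -1.0449+1.4815 ≈ 0.4366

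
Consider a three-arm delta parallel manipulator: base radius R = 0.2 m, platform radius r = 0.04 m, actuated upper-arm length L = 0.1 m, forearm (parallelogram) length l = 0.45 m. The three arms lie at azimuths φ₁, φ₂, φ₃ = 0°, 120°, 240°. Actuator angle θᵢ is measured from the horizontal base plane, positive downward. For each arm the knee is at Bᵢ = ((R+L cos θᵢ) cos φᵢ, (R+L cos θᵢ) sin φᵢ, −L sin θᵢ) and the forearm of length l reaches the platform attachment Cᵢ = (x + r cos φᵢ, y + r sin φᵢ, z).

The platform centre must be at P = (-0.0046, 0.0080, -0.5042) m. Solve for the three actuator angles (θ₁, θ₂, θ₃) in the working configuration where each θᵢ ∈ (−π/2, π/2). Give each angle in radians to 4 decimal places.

arm 1 (φ=0.0°): x'=-0.0046, y'=0.0080
  e−x'=0.1646;  (l²−L²−(e−x')²−y'²−z²)/2L = -0.4444
  γ=atan2(-0.5042,0.1646)=-1.2552;  ψ=arccos(-0.8378)=2.5641;  θ1=γ+ψ≈1.3088
rotate P by −φ2: (0.0092, 0.0000, -0.5042)
  e−x'=0.1508;  (l²−L²−(e−x')²−y'²−z²)/2L = -0.4222
  √(A²+B²)=0.5263;  θ2 = -1.2802+2.5020 ≈ 1.2218
φ3=240.0° → target in arm frame (-0.0046, -0.0080)
  A cos θ + B sin θ = C:  0.1646·cos θ + -0.5042·sin θ = -0.4444
  θ3 = atan2(B,A) + arccos(C/0.5304) = 1.3090

θ₁ = 1.3088, θ₂ = 1.2218, θ₃ = 1.3090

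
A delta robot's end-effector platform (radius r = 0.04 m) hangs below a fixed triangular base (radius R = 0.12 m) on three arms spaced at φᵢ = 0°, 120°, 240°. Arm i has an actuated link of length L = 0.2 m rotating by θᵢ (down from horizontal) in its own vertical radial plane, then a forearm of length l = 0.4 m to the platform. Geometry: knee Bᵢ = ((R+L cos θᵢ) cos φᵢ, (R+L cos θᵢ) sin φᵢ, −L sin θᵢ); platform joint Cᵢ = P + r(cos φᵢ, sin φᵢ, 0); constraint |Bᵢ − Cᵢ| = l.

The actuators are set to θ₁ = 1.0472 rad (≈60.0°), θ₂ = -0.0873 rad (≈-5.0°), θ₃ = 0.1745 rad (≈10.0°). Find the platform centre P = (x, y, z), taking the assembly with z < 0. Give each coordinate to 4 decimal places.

(-0.1901, 0.0347, -0.3210)

arm 1 at φ=0.0°: (R−r)+L cos θ1 = 0.1800;  centre 1 = (0.1800, 0.0000, -0.1732)
φ2=120.0°: virtual centre (-0.1396, 0.2418, 0.0174), radius l
arm 3 at φ=240.0°: (R−r)+L cos θ3 = 0.2770;  centre 3 = (-0.1385, -0.2399, -0.0347)
|centre ₂|²−|centre ₁|² = 0.0159;  |centre ₃|²−|centre ₁|² = 0.0155
plane₁₂: -0.6392x+0.4837y+0.3813z = 0.0159
det = 0.6147;  x = -0.0246+0.5155z,  y = 0.0003+-0.1071z
into |P−centre ₁|² = l²: 1.2772z² + 0.1354z + -0.0881 = 0;  Δ = 0.4686;  z = -0.3210 or 0.2150 → z<0 root = -0.3210
x = -0.1901, y = 0.0347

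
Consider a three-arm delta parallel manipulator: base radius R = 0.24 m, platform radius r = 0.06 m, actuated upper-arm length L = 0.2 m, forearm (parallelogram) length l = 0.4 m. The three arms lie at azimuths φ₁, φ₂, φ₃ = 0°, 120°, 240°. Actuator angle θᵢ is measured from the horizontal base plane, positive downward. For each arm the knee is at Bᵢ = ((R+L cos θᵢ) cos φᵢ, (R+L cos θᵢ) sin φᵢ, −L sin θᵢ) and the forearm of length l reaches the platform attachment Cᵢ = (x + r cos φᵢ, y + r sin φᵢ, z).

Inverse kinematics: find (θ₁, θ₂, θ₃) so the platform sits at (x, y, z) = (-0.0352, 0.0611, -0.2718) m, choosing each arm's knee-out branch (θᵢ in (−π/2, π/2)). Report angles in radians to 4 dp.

θ₁ = 0.6980, θ₂ = 0.0874, θ₃ = 0.6985

rotate P by −φ1: (-0.0352, 0.0611, -0.2718)
  A cos θ + B sin θ = C:  0.2152·cos θ + -0.2718·sin θ = -0.0098
  θ1 = atan2(B,A) + arccos(C/0.3467) = 0.6980
rotate P by −φ2: (0.0705, -0.0001, -0.2718)
  A cos θ + B sin θ = C:  0.1095·cos θ + -0.2718·sin θ = 0.0853
  γ=atan2(-0.2718,0.1095)=-1.1879;  ψ=arccos(0.2913)=1.2753;  θ2=γ+ψ≈0.0874
rotate P by −φ3: (-0.0353, -0.0610, -0.2718)
  e−x'=0.2153;  (l²−L²−(e−x')²−y'²−z²)/2L = -0.0099
  √(A²+B²)=0.3467;  θ3 = -0.9008+1.5994 ≈ 0.6985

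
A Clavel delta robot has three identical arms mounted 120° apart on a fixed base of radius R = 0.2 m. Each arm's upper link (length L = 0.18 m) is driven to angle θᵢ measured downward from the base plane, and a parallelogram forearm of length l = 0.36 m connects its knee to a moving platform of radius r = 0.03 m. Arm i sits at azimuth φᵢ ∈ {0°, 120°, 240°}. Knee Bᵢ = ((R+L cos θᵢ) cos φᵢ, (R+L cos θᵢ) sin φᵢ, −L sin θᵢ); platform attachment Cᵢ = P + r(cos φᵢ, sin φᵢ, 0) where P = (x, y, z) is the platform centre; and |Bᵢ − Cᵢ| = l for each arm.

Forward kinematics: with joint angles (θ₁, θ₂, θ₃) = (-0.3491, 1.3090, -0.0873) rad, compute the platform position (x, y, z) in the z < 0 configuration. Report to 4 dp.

φ1=0.0°: virtual centre (0.3391, 0.0000, 0.0616), radius l
arm 2 at φ=120.0°: (R−r)+L cos θ2 = 0.2166;  centre 2 = (-0.1083, 0.1876, -0.1739)
φ3=240.0°: virtual centre (-0.1747, -0.3025, 0.0157), radius l
|centre ₂|²−|centre ₁|² = -0.0417;  |centre ₃|²−|centre ₁|² = 0.0035
[-0.8949 0.3751 -0.4709]·P = -0.0417;  [-1.0276 -0.6050 -0.0918]·P = 0.0035
Cramer: x(z) = 0.0258-0.3445z;  y(z) = -0.0495+0.4334z
sphere 1 gives Az²+Bz+C=0 with A=1.3065, B=0.0498, C=-0.0252;  B²−4AC=0.1340;  roots -0.1592, 0.1210;  negative root z = -0.1592
x = 0.0806, y = -0.1185

(0.0806, -0.1185, -0.1592)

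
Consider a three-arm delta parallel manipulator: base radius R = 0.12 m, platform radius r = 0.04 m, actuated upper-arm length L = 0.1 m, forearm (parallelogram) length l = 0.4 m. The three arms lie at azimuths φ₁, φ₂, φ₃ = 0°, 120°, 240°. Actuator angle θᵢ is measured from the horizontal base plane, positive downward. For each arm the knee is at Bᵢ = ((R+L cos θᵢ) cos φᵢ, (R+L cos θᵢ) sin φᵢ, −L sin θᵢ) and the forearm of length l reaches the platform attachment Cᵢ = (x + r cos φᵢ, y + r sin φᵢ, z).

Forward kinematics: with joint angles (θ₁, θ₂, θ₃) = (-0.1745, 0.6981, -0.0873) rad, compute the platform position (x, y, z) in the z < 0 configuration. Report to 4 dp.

(0.0678, -0.0978, -0.3544)

φ1=0.0°: virtual centre (0.1785, 0.0000, 0.0174), radius l
centre 2 = (0.1566·cos120.0°, 0.1566·sin120.0°, -0.0643) = (-0.0783, 0.1356, -0.0643)
arm 3 at φ=240.0°: ρ3 = 0.1796;  centre 3 = (-0.0898, -0.1556, 0.0087)
|centre ₂|²−|centre ₁|² = -0.0035;  |centre ₃|²−|centre ₁|² = 0.0002
plane₁₂: -0.5136x+0.2713y+-0.1633z = -0.0035
Cramer: x(z) = 0.0034-0.1817z;  y(z) = -0.0065+0.2579z
into |P−centre ₁|² = l²: 1.0995z² + 0.0256z + -0.1290 = 0;  Δ = 0.5680;  z = -0.3544 or 0.3311 → z<0 root = -0.3544
x = 0.0678, y = -0.0978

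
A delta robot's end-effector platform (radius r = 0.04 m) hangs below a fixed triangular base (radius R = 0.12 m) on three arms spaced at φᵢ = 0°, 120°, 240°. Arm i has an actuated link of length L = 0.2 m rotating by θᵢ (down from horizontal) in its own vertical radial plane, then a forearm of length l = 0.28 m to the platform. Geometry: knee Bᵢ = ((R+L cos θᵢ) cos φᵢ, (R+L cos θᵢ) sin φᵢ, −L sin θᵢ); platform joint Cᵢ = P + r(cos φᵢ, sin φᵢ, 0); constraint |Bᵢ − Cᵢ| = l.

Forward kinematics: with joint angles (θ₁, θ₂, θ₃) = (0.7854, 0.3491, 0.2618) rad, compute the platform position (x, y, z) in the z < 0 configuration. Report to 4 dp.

centre 1 = (0.2214·cos0.0°, 0.2214·sin0.0°, -0.1414) = (0.2214, 0.0000, -0.1414)
centre 2 = (0.2679·cos120.0°, 0.2679·sin120.0°, -0.0684) = (-0.1340, 0.2320, -0.0684)
centre 3 = (0.2732·cos240.0°, 0.2732·sin240.0°, -0.0518) = (-0.1366, -0.2366, -0.0518)
subtract pairs → two planes through P
linear system: -0.7108x+0.4641y = 0.0074−0.1460z; -0.7160x+-0.4732y = 0.0083−0.1793z
Cramer: x(z) = -0.0110+0.2278z;  y(z) = -0.0008+0.0342z
sphere 1 gives Az²+Bz+C=0 with A=1.0531, B=0.1769, C=-0.0044;  B²−4AC=0.0497;  roots -0.1898, 0.0219;  negative root z = -0.1898
x = -0.0543, y = -0.0073

(-0.0543, -0.0073, -0.1898)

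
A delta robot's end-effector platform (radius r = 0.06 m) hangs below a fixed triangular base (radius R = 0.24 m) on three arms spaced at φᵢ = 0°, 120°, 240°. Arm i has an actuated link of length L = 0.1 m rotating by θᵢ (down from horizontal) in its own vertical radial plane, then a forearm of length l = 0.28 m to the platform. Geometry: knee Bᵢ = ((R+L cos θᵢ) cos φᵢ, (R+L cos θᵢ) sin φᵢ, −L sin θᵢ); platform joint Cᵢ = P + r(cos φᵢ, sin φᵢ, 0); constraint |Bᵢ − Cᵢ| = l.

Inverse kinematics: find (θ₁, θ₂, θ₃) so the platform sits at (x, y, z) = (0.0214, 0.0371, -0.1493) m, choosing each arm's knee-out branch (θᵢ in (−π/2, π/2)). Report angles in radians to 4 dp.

φ1=0.0° → target in arm frame (0.0214, 0.0371)
  A cos θ + B sin θ = C:  0.1586·cos θ + -0.1493·sin θ = 0.0979
  γ=atan2(-0.1493,0.1586)=-0.7552;  ψ=arccos(0.4494)=1.1047;  θ1=γ+ψ≈0.3495
φ2=120.0° → target in arm frame (0.0214, -0.0371)
  A=0.1586, B=-0.1493, C=(l²−L²−A²−y'²−z²)/(2L)=0.0979
  γ=atan2(-0.1493,0.1586)=-0.7553;  ψ=arccos(0.4497)=1.1043;  θ2=γ+ψ≈0.3490
rotate P by −φ3: (-0.0428, 0.0000, -0.1493)
  A cos θ + B sin θ = C:  0.2228·cos θ + -0.1493·sin θ = -0.0177
  √(A²+B²)=0.2682;  θ3 = -0.5903+1.6369 ≈ 1.0466

θ₁ = 0.3495, θ₂ = 0.3490, θ₃ = 1.0466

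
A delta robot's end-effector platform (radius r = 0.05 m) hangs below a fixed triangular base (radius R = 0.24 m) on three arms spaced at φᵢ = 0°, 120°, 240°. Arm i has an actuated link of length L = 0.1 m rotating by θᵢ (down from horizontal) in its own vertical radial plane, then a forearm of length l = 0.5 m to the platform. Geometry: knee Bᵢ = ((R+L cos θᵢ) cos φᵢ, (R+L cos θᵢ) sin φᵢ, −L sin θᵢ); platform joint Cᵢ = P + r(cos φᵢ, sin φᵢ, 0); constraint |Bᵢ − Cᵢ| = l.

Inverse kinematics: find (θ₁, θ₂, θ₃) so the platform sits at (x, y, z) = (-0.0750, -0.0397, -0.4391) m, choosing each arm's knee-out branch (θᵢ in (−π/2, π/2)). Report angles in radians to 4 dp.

θ₁ = 0.7853, θ₂ = 0.3492, θ₃ = -0.0875

φ1=0.0° → target in arm frame (-0.0750, -0.0397)
  A cos θ + B sin θ = C:  0.2650·cos θ + -0.4391·sin θ = -0.1230
  √(A²+B²)=0.5129;  θ1 = -1.0278+1.8131 ≈ 0.7853
arm 2 (φ=120.0°): x'=0.0031, y'=0.0848
  e−x'=0.1869;  (l²−L²−(e−x')²−y'²−z²)/2L = 0.0254
  √(A²+B²)=0.4772;  θ2 = -1.1684+1.5176 ≈ 0.3492
φ3=240.0° → target in arm frame (0.0719, -0.0451)
  e−x'=0.1181;  (l²−L²−(e−x')²−y'²−z²)/2L = 0.1560
  √(A²+B²)=0.4547;  θ3 = -1.3080+1.2205 ≈ -0.0875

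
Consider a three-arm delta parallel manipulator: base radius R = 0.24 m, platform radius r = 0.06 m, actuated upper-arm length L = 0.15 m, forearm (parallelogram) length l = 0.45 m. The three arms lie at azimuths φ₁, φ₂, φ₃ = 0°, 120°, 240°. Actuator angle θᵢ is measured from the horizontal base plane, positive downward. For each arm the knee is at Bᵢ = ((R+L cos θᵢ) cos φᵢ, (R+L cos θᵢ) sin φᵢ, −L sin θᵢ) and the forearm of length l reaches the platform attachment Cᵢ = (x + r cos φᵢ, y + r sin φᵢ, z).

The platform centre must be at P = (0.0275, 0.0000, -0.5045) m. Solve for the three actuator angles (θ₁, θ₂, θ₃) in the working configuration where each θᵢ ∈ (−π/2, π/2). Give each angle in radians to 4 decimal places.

θ₁ = 0.9602, θ₂ = 1.1346, θ₃ = 1.1346

arm 1 (φ=0.0°): x'=0.0275, y'=0.0000
  A=0.1525, B=-0.5045, C=(l²−L²−A²−y'²−z²)/(2L)=-0.3259
  γ=atan2(-0.5045,0.1525)=-1.2772;  ψ=arccos(-0.6184)=2.2375;  θ1=γ+ψ≈0.9602
φ2=120.0° → target in arm frame (-0.0137, -0.0238)
  A cos θ + B sin θ = C:  0.1937·cos θ + -0.5045·sin θ = -0.3754
  γ=atan2(-0.5045,0.1937)=-1.2041;  ψ=arccos(-0.6947)=2.3388;  θ2=γ+ψ≈1.1346
arm 3 (φ=240.0°): x'=-0.0138, y'=0.0238
  A cos θ + B sin θ = C:  0.1938·cos θ + -0.5045·sin θ = -0.3754
  γ=atan2(-0.5045,0.1938)=-1.2041;  ψ=arccos(-0.6947)=2.3388;  θ3=γ+ψ≈1.1346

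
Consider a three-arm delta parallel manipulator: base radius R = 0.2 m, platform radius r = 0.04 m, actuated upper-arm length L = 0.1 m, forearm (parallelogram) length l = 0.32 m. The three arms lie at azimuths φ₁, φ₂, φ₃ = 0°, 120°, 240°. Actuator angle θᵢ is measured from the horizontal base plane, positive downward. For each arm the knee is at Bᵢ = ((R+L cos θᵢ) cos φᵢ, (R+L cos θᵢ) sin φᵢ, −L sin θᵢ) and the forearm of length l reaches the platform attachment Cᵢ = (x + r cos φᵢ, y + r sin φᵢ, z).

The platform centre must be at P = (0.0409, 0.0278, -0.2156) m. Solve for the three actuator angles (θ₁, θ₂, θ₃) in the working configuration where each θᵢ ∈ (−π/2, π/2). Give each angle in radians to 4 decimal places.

θ₁ = -0.1749, θ₂ = 0.2622, θ₃ = 0.6981

rotate P by −φ1: (0.0409, 0.0278, -0.2156)
  e−x'=0.1191;  (l²−L²−(e−x')²−y'²−z²)/2L = 0.1548
  γ=atan2(-0.2156,0.1191)=-1.0661;  ψ=arccos(0.6285)=0.8912;  θ1=γ+ψ≈-0.1749
φ2=120.0° → target in arm frame (0.0036, -0.0493)
  A cos θ + B sin θ = C:  0.1564·cos θ + -0.2156·sin θ = 0.0952
  θ2 = atan2(B,A) + arccos(C/0.2663) = 0.2622
rotate P by −φ3: (-0.0445, 0.0215, -0.2156)
  A=0.2045, B=-0.2156, C=(l²−L²−A²−y'²−z²)/(2L)=0.0181
  γ=atan2(-0.2156,0.2045)=-0.8118;  ψ=arccos(0.0610)=1.5098;  θ3=γ+ψ≈0.6981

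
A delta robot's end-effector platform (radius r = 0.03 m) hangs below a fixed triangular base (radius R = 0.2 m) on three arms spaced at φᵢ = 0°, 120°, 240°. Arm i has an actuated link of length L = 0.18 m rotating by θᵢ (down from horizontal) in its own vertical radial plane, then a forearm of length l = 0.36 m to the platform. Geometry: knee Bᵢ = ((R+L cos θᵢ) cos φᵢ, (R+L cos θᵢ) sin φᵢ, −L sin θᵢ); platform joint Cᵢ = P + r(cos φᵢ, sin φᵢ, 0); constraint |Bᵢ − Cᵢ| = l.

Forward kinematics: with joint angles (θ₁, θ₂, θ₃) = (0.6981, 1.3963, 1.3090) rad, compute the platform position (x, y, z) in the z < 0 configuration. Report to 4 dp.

(0.1005, -0.0132, -0.4097)

arm 1 at φ=0.0°: (R−r)+L cos θ1 = 0.3079;  S1 = (0.3079, 0.0000, -0.1157)
arm 2 at φ=120.0°: (R−r)+L cos θ2 = 0.2013;  S2 = (-0.1006, 0.1743, -0.1773)
S3 = (0.2166·cos240.0°, 0.2166·sin240.0°, -0.1739) = (-0.1083, -0.1876, -0.1739)
subtract pairs → two planes through P
[-0.8170 0.3486 -0.1231]·P = -0.0363;  [-0.8324 -0.3751 -0.1163]·P = -0.0310
det = 0.5966;  x = 0.0409+-0.1454z,  y = -0.0081+0.0125z
quadratic in z: (1.0213)z²+(0.3088)z+(-0.0449)=0, √Δ=0.5279 → z ∈ {-0.4097, 0.1073}; z = -0.4097 (taking z<0)
x = 0.1005, y = -0.0132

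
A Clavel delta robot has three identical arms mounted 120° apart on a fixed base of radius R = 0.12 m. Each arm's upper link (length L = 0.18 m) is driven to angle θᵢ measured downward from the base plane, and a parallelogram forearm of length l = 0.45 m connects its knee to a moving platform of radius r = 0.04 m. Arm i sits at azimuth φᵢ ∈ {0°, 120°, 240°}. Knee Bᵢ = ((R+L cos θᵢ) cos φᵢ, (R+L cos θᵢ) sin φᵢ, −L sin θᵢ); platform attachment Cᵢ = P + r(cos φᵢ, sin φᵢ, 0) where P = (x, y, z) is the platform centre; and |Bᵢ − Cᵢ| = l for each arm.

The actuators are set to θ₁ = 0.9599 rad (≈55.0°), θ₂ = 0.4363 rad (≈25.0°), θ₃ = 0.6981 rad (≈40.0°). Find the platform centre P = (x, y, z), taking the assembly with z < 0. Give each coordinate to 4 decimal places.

φ1=0.0°: virtual centre (0.1832, 0.0000, -0.1474), radius l
S2 = (0.2431·cos120.0°, 0.2431·sin120.0°, -0.0761) = (-0.1216, 0.2106, -0.0761)
S3 = (0.2179·cos240.0°, 0.2179·sin240.0°, -0.1157) = (-0.1089, -0.1887, -0.1157)
|S₂|²−|S₁|² = 0.0096;  |S₃|²−|S₁|² = 0.0055
plane₁₂: -0.6096x+0.4211y+0.1428z = 0.0096
det = 0.4762;  x = -0.0125+0.1693z,  y = 0.0047+-0.0939z
into |P−S₁|² = l²: 1.0375z² + 0.2277z + -0.1424 = 0;  Δ = 0.6429;  z = -0.4962 or 0.2767 → z<0 root = -0.4962
x = -0.0965, y = 0.0513

(-0.0965, 0.0513, -0.4962)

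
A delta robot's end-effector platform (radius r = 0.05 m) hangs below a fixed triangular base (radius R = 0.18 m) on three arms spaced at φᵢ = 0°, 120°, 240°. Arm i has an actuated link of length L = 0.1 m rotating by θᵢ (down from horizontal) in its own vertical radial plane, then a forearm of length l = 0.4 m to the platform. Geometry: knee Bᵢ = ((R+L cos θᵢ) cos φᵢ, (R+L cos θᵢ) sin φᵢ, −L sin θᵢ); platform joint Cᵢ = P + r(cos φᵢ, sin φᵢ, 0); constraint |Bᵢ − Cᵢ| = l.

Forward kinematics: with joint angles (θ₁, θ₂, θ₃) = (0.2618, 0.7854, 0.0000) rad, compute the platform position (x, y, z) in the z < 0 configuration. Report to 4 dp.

(0.0175, -0.0787, -0.3577)

φ1=0.0°: virtual centre (0.2266, 0.0000, -0.0259), radius l
arm 2 at φ=120.0°: (R−r)+L cos θ2 = 0.2007;  centre 2 = (-0.1004, 0.1738, -0.0707)
φ3=240.0°: virtual centre (-0.1150, -0.1992, 0.0000), radius l
subtract pairs → two planes through P
plane₁₂: -0.6539x+0.3476y+-0.0897z = -0.0067
Cramer: x(z) = 0.0048-0.0356z;  y(z) = -0.0104+0.1910z
quadratic in z: (1.0377)z²+(0.0636)z+(-0.1100)=0, √Δ=0.6788 → z ∈ {-0.3577, 0.2964}; z = -0.3577 (taking z<0)
x = 0.0175, y = -0.0787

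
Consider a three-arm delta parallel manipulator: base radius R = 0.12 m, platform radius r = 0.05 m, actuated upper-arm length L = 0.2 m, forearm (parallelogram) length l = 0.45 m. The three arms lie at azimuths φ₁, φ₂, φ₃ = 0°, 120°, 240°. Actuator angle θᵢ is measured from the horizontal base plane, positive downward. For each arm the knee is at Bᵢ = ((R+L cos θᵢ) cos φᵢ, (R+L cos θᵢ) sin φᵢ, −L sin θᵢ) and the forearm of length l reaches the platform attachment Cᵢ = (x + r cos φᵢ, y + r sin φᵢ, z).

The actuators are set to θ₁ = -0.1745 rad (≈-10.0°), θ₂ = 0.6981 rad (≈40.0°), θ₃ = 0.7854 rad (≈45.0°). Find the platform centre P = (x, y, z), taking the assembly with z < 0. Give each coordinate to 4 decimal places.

(0.1943, 0.0192, -0.4090)

S1 = (0.2670·cos0.0°, 0.2670·sin0.0°, 0.0347) = (0.2670, 0.0000, 0.0347)
S2 = (0.2232·cos120.0°, 0.2232·sin120.0°, -0.1286) = (-0.1116, 0.1933, -0.1286)
φ3=240.0°: virtual centre (-0.1057, -0.1831, -0.1414), radius l
|S₂|²−|S₁|² = -0.0061;  |S₃|²−|S₁|² = -0.0078
[-0.7571 0.3866 -0.3266]·P = -0.0061;  [-0.7453 -0.3662 -0.3523]·P = -0.0078
Cramer: x(z) = 0.0093-0.4524z;  y(z) = 0.0023-0.0413z
into |P−S₁|² = l²: 1.2063z² + 0.1635z + -0.1349 = 0;  Δ = 0.6776;  z = -0.4090 or 0.2734 → z<0 root = -0.4090
x = 0.1943, y = 0.0192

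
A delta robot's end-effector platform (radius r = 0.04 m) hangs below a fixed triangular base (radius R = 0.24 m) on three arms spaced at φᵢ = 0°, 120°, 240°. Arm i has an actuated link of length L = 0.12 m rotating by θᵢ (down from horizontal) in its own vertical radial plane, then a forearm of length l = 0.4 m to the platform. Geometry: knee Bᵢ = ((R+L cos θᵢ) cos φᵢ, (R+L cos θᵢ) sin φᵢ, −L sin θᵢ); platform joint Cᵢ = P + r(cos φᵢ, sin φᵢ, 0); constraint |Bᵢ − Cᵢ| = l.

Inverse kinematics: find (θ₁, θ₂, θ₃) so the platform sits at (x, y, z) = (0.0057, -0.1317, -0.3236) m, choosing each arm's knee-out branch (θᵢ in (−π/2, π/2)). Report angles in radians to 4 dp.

rotate P by −φ1: (0.0057, -0.1317, -0.3236)
  e−x'=0.1943;  (l²−L²−(e−x')²−y'²−z²)/2L = -0.0592
  γ=atan2(-0.3236,0.1943)=-1.0301;  ψ=arccos(-0.1569)=1.7284;  θ1=γ+ψ≈0.6983
rotate P by −φ2: (-0.1169, 0.0609, -0.3236)
  e−x'=0.3169;  (l²−L²−(e−x')²−y'²−z²)/2L = -0.2636
  θ2 = atan2(B,A) + arccos(C/0.4529) = 1.3960
rotate P by −φ3: (0.1112, 0.0708, -0.3236)
  e−x'=0.0888;  (l²−L²−(e−x')²−y'²−z²)/2L = 0.1166
  θ3 = atan2(B,A) + arccos(C/0.3356) = -0.0871

θ₁ = 0.6983, θ₂ = 1.3960, θ₃ = -0.0871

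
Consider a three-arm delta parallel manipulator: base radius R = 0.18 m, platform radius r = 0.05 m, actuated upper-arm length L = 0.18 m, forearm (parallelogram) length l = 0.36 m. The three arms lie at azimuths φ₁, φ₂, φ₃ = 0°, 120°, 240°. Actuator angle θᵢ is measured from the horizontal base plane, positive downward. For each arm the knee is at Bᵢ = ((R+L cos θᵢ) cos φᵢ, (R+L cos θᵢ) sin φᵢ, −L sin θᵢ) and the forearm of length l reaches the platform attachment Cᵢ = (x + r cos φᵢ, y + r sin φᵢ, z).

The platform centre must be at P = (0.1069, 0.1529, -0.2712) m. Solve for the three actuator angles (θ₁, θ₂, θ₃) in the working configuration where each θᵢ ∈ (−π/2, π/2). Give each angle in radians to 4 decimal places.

rotate P by −φ1: (0.1069, 0.1529, -0.2712)
  A cos θ + B sin θ = C:  0.0231·cos θ + -0.2712·sin θ = -0.0007
  θ1 = atan2(B,A) + arccos(C/0.2722) = 0.0876
arm 2 (φ=120.0°): x'=0.0790, y'=-0.1690
  A cos θ + B sin θ = C:  0.0510·cos θ + -0.2712·sin θ = -0.0209
  θ2 = atan2(B,A) + arccos(C/0.2760) = 0.2618
rotate P by −φ3: (-0.1859, 0.0161, -0.2712)
  e−x'=0.3159;  (l²−L²−(e−x')²−y'²−z²)/2L = -0.2122
  γ=atan2(-0.2712,0.3159)=-0.7095;  ψ=arccos(-0.5096)=2.1056;  θ3=γ+ψ≈1.3961

θ₁ = 0.0876, θ₂ = 0.2618, θ₃ = 1.3961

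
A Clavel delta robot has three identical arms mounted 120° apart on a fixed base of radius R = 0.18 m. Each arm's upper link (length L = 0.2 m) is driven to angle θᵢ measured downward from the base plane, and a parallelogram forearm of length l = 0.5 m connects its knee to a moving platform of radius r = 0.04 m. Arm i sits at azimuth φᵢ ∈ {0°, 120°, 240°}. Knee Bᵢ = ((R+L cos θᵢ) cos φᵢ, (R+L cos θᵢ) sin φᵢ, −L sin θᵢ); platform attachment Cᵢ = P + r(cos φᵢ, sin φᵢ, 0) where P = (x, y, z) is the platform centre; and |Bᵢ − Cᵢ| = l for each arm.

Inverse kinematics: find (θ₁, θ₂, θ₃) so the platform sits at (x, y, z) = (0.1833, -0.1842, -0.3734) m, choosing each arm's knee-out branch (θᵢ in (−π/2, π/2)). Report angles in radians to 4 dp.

θ₁ = -0.3488, θ₂ = 1.2220, θ₃ = 0.1747

φ1=0.0° → target in arm frame (0.1833, -0.1842)
  A=-0.0433, B=-0.3734, C=(l²−L²−A²−y'²−z²)/(2L)=0.0869
  θ1 = atan2(B,A) + arccos(C/0.3759) = -0.3488
arm 2 (φ=120.0°): x'=-0.2512, y'=-0.0666
  A=0.3912, B=-0.3734, C=(l²−L²−A²−y'²−z²)/(2L)=-0.2172
  √(A²+B²)=0.5408;  θ2 = -0.7622+1.9841 ≈ 1.2220
rotate P by −φ3: (0.0679, 0.2508, -0.3734)
  A cos θ + B sin θ = C:  0.0721·cos θ + -0.3734·sin θ = 0.0061
  √(A²+B²)=0.3803;  θ3 = -1.3800+1.5547 ≈ 0.1747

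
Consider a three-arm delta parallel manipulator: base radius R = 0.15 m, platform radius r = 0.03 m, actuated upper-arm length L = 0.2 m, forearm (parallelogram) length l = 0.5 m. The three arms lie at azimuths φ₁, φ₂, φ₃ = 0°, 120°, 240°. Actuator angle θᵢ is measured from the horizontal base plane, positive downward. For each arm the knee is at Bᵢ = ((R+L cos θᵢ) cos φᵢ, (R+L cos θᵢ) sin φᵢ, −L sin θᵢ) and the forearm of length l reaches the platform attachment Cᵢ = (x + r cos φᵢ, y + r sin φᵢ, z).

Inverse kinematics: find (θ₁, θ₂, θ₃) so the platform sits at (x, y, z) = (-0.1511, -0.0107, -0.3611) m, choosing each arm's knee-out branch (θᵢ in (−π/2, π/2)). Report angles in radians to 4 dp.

arm 1 (φ=0.0°): x'=-0.1511, y'=-0.0107
  e−x'=0.2711;  (l²−L²−(e−x')²−y'²−z²)/2L = 0.0150
  γ=atan2(-0.3611,0.2711)=-0.9268;  ψ=arccos(0.0332)=1.5376;  θ1=γ+ψ≈0.6108
arm 2 (φ=120.0°): x'=0.0663, y'=0.1362
  A cos θ + B sin θ = C:  0.0537·cos θ + -0.3611·sin θ = 0.1454
  √(A²+B²)=0.3651;  θ2 = -1.4231+1.1611 ≈ -0.2620
φ3=240.0° → target in arm frame (0.0848, -0.1255)
  A=0.0352, B=-0.3611, C=(l²−L²−A²−y'²−z²)/(2L)=0.1565
  θ3 = atan2(B,A) + arccos(C/0.3628) = -0.3490

θ₁ = 0.6108, θ₂ = -0.2620, θ₃ = -0.3490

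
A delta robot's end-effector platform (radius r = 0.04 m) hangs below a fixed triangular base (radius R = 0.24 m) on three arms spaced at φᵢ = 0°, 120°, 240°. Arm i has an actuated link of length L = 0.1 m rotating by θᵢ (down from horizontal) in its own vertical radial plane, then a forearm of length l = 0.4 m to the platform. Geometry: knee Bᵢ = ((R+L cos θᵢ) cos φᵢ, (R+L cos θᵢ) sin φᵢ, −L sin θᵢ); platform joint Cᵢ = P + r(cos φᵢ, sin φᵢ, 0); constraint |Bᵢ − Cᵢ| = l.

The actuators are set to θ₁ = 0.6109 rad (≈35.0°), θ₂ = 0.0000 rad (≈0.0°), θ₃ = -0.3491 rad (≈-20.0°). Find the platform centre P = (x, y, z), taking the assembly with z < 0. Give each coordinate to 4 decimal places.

(-0.0544, -0.0161, -0.2733)

centre 1 = (0.2819·cos0.0°, 0.2819·sin0.0°, -0.0574) = (0.2819, 0.0000, -0.0574)
arm 2 at φ=120.0°: (R−r)+L cos θ2 = 0.3000;  centre 2 = (-0.1500, 0.2598, 0.0000)
centre 3 = (0.2940·cos240.0°, 0.2940·sin240.0°, 0.0342) = (-0.1470, -0.2546, 0.0342)
eliminate P² terms by subtracting sphere 1 from 2 and 3
plane₁₂: -0.8638x+0.5196y+0.1147z = 0.0072
Cramer: x(z) = -0.0070+0.1734z;  y(z) = 0.0023+0.0675z
into |P−centre ₁|² = l²: 1.0346z² + 0.0148z + -0.0732 = 0;  Δ = 0.3033;  z = -0.2733 or 0.2590 → z<0 root = -0.2733
x = -0.0544, y = -0.0161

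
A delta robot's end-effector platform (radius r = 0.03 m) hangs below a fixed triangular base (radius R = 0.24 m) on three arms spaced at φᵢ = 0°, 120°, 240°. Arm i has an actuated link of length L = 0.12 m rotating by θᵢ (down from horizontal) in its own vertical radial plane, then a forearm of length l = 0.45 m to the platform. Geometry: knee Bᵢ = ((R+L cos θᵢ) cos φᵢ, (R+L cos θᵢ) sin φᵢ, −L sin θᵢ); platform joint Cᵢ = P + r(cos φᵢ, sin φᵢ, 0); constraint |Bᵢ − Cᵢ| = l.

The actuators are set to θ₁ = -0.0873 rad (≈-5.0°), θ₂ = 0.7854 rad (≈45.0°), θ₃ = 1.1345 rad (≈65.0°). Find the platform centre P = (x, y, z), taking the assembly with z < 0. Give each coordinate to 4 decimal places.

arm 1 at φ=0.0°: e+L cos θ1 = 0.3295;  S1 = (0.3295, 0.0000, 0.0105)
φ2=120.0°: virtual centre (-0.1474, 0.2553, -0.0849), radius l
S3 = (0.2607·cos240.0°, 0.2607·sin240.0°, -0.1088) = (-0.1304, -0.2258, -0.1088)
|S₂|²−|S₁|² = -0.0146;  |S₃|²−|S₁|² = -0.0289
linear system: -0.9539x+0.5107y = -0.0146−-0.1906z; -0.9198x+-0.4516y = -0.0289−-0.2384z
det = 0.9005;  x = 0.0237+-0.2308z,  y = 0.0157+-0.0579z
into |P−S₁|² = l²: 1.0566z² + 0.1184z + -0.1086 = 0;  Δ = 0.4730;  z = -0.3815 or 0.2694 → z<0 root = -0.3815
x = 0.1118, y = 0.0378

(0.1118, 0.0378, -0.3815)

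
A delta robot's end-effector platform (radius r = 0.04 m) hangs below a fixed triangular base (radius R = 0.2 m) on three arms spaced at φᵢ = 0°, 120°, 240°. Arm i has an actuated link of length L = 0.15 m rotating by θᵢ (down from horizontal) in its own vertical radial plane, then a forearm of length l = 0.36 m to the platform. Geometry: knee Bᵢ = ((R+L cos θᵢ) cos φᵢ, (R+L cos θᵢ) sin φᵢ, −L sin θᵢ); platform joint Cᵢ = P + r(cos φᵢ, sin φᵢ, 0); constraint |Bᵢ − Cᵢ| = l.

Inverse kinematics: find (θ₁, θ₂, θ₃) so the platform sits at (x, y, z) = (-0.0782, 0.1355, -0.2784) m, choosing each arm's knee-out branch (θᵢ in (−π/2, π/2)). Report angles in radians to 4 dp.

φ1=0.0° → target in arm frame (-0.0782, 0.1355)
  A cos θ + B sin θ = C:  0.2382·cos θ + -0.2784·sin θ = -0.1517
  θ1 = atan2(B,A) + arccos(C/0.3664) = 1.1346
φ2=120.0° → target in arm frame (0.1564, 0.0000)
  A=0.0036, B=-0.2784, C=(l²−L²−A²−y'²−z²)/(2L)=0.0986
  γ=atan2(-0.2784,0.0036)=-1.5580;  ψ=arccos(0.3541)=1.2088;  θ2=γ+ψ≈-0.3492
arm 3 (φ=240.0°): x'=-0.0782, y'=-0.1355
  A=0.2382, B=-0.2784, C=(l²−L²−A²−y'²−z²)/(2L)=-0.1517
  γ=atan2(-0.2784,0.2382)=-0.8630;  ψ=arccos(-0.4141)=1.9977;  θ3=γ+ψ≈1.1348

θ₁ = 1.1346, θ₂ = -0.3492, θ₃ = 1.1348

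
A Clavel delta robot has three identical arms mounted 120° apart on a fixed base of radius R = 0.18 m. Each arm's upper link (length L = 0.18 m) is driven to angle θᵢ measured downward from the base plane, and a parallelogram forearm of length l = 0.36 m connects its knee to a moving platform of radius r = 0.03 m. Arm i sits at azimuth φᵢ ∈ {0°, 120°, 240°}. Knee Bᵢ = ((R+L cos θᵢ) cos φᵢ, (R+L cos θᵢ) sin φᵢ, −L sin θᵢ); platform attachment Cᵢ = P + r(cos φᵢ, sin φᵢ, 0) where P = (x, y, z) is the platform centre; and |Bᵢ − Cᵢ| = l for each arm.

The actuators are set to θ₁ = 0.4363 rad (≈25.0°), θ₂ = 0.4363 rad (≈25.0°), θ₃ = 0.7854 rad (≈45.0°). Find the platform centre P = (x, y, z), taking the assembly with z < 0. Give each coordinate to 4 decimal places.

arm 1 at φ=0.0°: (R−r)+L cos θ1 = 0.3131;  O1 = (0.3131, 0.0000, -0.0761)
O2 = (0.3131·cos120.0°, 0.3131·sin120.0°, -0.0761) = (-0.1566, 0.2712, -0.0761)
arm 3 at φ=240.0°: (R−r)+L cos θ3 = 0.2773;  O3 = (-0.1386, -0.2401, -0.1273)
subtract pairs → two planes through P
plane₁₂: -0.9394x+0.5424y+0.0000z = 0.0000
det = 0.9412;  x = 0.0062+-0.0590z,  y = 0.0107+-0.1022z
quadratic in z: (1.0139)z²+(0.1862)z+(-0.0295)=0, √Δ=0.3927 → z ∈ {-0.2855, 0.1019}; z = -0.2855 (taking z<0)
x = 0.0230, y = 0.0399

(0.0230, 0.0399, -0.2855)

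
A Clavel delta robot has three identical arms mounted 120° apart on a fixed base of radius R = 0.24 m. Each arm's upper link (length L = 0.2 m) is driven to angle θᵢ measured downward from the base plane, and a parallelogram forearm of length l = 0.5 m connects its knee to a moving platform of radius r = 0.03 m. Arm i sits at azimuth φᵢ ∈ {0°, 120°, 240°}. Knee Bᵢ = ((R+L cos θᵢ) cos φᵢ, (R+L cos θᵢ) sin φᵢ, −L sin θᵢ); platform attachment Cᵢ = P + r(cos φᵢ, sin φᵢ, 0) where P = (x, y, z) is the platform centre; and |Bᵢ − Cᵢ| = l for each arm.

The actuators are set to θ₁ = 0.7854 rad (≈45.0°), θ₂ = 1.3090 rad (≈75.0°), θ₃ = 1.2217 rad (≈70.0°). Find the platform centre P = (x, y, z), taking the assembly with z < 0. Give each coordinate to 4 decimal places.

φ1=0.0°: virtual centre (0.3514, 0.0000, -0.1414), radius l
arm 2 at φ=120.0°: ρ2 = 0.2618;  S2 = (-0.1309, 0.2267, -0.1932)
φ3=240.0°: virtual centre (-0.1392, -0.2411, -0.1879), radius l
eliminate P² terms by subtracting sphere 1 from 2 and 3
linear system: -0.9646x+0.4534y = -0.0377−-0.1035z; -0.9813x+-0.4822y = -0.0307−-0.0930z
Cramer: x(z) = 0.0352-0.1012z;  y(z) = -0.0081+0.0130z
quadratic in z: (1.0104)z²+(0.3466)z+(-0.1300)=0, √Δ=0.8034 → z ∈ {-0.5691, 0.2260}; z = -0.5691 (taking z<0)
x = 0.0928, y = -0.0155

(0.0928, -0.0155, -0.5691)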